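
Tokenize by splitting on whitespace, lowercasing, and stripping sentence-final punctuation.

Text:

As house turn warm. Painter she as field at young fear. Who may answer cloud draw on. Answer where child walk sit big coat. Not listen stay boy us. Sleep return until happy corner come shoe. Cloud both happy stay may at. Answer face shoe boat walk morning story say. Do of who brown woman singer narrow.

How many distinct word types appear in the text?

Distinct types: {answer, as, at, big, boat, both, boy, brown, child, cloud, coat, come, corner, do, draw, face, fear, field, happy, house, listen, may, morning, narrow, not, of, on, painter, return, say, she, shoe, singer, sit, sleep, stay, story, turn, until, us, walk, warm, where, who, woman, young}
V = 46

46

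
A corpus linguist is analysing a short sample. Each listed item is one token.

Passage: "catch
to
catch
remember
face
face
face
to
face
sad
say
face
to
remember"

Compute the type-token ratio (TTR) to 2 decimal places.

N = 14 tokens, V = 6 types.
TTR = V / N = 6 / 14 = 0.43

0.43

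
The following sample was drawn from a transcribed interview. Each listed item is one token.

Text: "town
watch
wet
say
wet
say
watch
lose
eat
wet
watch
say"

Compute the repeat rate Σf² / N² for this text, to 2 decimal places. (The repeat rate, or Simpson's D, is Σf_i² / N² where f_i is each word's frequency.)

0.21

Frequencies: watch:3, wet:3, say:3, town:1, lose:1, eat:1
Σf² = 30; N² = 144
Repeat rate = 30 / 144 = 0.21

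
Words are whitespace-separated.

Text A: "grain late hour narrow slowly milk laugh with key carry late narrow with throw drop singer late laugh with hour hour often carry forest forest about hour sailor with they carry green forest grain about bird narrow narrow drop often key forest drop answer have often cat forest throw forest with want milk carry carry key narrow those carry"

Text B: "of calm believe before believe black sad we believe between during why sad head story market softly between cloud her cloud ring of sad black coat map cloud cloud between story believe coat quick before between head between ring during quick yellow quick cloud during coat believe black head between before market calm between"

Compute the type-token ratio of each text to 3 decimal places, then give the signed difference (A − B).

TTR(A) = 25/59 = 0.424
TTR(B) = 21/54 = 0.389
Difference = 0.424 − 0.389 = 0.035

0.035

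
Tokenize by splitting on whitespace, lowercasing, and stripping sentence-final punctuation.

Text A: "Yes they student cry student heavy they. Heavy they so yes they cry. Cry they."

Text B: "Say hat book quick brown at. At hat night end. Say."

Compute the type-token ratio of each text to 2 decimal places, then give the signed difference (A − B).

TTR(A) = 6/15 = 0.40
TTR(B) = 8/11 = 0.73
Difference = 0.40 − 0.73 = -0.33

-0.33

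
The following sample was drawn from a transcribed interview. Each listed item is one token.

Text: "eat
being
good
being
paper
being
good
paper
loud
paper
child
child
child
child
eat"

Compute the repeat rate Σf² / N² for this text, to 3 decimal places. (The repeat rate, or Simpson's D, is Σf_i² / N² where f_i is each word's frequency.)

0.191

Frequencies: child:4, being:3, paper:3, eat:2, good:2, loud:1
Σf² = 43; N² = 225
Repeat rate = 43 / 225 = 0.191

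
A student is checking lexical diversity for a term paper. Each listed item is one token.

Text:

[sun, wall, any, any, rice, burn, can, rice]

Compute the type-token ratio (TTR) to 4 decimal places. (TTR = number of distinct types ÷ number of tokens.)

0.7500

N = 8 tokens, V = 6 types.
TTR = V / N = 6 / 8 = 0.7500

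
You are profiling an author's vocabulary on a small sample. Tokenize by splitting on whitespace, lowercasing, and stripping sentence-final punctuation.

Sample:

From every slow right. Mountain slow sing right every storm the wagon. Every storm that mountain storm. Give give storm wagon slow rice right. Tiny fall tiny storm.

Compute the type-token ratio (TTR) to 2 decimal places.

0.50

N = 28 tokens, V = 14 types.
TTR = V / N = 14 / 28 = 0.50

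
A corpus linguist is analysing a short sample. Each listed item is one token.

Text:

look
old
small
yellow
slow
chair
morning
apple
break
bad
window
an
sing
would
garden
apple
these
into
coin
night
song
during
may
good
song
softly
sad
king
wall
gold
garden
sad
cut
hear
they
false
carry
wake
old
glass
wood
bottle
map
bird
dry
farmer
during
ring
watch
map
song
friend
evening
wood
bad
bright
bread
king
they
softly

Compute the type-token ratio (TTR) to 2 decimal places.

N = 60 tokens, V = 47 types.
TTR = V / N = 47 / 60 = 0.78

0.78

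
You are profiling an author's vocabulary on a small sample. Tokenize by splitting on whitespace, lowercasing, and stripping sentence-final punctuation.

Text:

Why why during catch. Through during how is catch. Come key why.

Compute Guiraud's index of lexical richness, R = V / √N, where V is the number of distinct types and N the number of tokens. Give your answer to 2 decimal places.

2.31

N = 12, V = 8.
√N = 3.464102
R = 8 / 3.464102 = 2.31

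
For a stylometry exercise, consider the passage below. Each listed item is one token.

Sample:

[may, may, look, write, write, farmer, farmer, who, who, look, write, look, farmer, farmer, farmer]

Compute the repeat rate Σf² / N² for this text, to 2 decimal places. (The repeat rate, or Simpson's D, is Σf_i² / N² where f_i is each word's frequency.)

0.23

Frequencies: farmer:5, look:3, write:3, may:2, who:2
Σf² = 51; N² = 225
Repeat rate = 51 / 225 = 0.23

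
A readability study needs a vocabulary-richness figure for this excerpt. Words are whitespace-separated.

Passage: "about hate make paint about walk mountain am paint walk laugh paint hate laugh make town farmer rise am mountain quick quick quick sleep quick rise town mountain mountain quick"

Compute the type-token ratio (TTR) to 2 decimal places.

0.43

N = 30 tokens, V = 13 types.
TTR = V / N = 13 / 30 = 0.43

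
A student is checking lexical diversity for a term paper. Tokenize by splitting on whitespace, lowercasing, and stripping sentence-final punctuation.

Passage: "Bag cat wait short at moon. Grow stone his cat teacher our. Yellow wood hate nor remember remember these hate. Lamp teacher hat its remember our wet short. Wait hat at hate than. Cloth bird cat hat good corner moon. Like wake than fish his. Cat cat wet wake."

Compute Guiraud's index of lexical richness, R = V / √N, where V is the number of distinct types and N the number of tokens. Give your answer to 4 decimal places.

4.1429

N = 49, V = 29.
√N = 7.000000
R = 29 / 7.000000 = 4.1429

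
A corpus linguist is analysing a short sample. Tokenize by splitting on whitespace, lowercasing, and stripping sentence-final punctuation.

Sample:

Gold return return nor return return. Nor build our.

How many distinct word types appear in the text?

Distinct types: {build, gold, nor, our, return}
V = 5

5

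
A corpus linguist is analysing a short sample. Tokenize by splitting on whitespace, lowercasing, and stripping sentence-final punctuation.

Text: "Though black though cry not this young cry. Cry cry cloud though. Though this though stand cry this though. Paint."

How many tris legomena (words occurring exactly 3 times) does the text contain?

1

Frequencies: though:6, cry:5, this:3, black:1, not:1, young:1, cloud:1, stand:1, paint:1
Words with frequency 3: this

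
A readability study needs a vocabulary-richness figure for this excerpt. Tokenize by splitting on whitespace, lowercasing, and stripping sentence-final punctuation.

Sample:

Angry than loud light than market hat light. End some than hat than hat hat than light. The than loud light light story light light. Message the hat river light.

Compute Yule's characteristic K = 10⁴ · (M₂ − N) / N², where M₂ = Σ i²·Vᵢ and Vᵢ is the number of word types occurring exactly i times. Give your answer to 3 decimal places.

Frequencies: light:8, than:6, hat:5, loud:2, the:2, angry:1, market:1, end:1, some:1, story:1, message:1, river:1
N = 30. Frequency spectrum: V_1=7, V_2=2, V_5=1, V_6=1, V_8=1
M₂ = 1²·7 + 2²·2 + 5²·1 + 6²·1 + 8²·1 = 140
K = 10000 × (140 − 30) / 30² = 1222.222

1222.222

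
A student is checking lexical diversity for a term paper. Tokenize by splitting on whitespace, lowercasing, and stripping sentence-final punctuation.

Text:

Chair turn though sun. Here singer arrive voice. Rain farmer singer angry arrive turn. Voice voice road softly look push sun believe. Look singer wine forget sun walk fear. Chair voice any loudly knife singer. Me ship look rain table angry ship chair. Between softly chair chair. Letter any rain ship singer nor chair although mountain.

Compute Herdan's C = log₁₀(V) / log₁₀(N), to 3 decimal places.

N = 56, V = 31.
log₁₀(V) = 1.491362, log₁₀(N) = 1.748188
C = 1.491362 / 1.748188 = 0.853

0.853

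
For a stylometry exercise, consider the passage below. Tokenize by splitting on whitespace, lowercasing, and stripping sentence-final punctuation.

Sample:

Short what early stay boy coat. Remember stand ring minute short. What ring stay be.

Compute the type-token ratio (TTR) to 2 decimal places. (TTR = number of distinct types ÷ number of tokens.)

N = 15 tokens, V = 11 types.
TTR = V / N = 11 / 15 = 0.73

0.73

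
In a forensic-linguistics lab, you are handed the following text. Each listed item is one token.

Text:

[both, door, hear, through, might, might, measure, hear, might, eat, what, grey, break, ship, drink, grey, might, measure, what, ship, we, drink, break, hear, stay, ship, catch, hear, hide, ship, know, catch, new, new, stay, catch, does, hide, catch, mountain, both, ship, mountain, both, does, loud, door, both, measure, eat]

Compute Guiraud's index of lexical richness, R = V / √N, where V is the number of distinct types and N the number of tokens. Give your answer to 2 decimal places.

2.97

N = 50, V = 21.
√N = 7.071068
R = 21 / 7.071068 = 2.97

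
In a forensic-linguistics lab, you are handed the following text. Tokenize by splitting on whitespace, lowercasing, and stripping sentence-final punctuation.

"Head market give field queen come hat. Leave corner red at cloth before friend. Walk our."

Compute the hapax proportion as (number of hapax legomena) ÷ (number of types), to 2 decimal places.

Frequencies: head:1, market:1, give:1, field:1, queen:1, come:1, hat:1, leave:1, corner:1, red:1, at:1, cloth:1, before:1, friend:1, walk:1, our:1
Hapax count = 16; type count = 16.
Ratio = 16 / 16 = 1.00

1.00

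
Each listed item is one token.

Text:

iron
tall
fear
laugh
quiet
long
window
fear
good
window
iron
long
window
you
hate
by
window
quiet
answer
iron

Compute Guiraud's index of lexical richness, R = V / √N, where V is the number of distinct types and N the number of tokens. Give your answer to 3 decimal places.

N = 20, V = 12.
√N = 4.472136
R = 12 / 4.472136 = 2.683

2.683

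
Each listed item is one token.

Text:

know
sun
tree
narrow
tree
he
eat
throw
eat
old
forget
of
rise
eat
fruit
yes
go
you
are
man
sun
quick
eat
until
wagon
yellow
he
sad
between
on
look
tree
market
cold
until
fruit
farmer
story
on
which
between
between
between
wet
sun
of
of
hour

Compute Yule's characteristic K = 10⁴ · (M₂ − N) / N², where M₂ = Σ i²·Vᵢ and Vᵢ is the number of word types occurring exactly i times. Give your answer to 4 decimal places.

Frequencies: eat:4, between:4, sun:3, tree:3, of:3, he:2, fruit:2, until:2, on:2, know:1, narrow:1, throw:1, old:1, forget:1, rise:1, yes:1, go:1, you:1, are:1, man:1, … (12 more, each freq 1)
N = 48. Frequency spectrum: V_1=23, V_2=4, V_3=3, V_4=2
M₂ = 1²·23 + 2²·4 + 3²·3 + 4²·2 = 98
K = 10000 × (98 − 48) / 48² = 217.0139

217.0139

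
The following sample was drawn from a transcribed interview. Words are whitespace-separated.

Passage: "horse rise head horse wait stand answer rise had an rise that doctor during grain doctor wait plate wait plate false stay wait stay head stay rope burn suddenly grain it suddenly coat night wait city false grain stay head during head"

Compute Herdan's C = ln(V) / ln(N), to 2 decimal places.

N = 42, V = 22.
ln(V) = 3.091042, ln(N) = 3.737670
C = 3.091042 / 3.737670 = 0.83

0.83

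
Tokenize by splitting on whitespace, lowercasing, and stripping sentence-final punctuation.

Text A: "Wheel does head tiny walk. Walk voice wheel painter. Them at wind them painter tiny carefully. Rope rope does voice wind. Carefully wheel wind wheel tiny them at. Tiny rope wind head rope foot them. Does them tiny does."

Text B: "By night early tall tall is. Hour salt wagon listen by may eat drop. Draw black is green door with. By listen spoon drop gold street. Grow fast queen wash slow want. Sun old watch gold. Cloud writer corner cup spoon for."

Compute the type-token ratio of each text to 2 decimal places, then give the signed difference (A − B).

TTR(A) = 13/39 = 0.33
TTR(B) = 34/42 = 0.81
Difference = 0.33 − 0.81 = -0.48

-0.48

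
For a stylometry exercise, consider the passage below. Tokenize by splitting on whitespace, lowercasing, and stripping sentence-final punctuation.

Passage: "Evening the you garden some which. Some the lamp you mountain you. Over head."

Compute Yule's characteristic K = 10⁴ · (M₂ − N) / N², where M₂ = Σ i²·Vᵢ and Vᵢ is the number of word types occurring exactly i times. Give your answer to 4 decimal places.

510.2041

Frequencies: you:3, the:2, some:2, evening:1, garden:1, which:1, lamp:1, mountain:1, over:1, head:1
N = 14. Frequency spectrum: V_1=7, V_2=2, V_3=1
M₂ = 1²·7 + 2²·2 + 3²·1 = 24
K = 10000 × (24 − 14) / 14² = 510.2041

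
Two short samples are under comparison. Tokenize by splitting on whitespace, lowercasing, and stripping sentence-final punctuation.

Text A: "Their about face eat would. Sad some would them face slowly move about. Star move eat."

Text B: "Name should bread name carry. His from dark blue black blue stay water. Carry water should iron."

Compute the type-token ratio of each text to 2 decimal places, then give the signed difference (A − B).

-0.02

TTR(A) = 11/16 = 0.69
TTR(B) = 12/17 = 0.71
Difference = 0.69 − 0.71 = -0.02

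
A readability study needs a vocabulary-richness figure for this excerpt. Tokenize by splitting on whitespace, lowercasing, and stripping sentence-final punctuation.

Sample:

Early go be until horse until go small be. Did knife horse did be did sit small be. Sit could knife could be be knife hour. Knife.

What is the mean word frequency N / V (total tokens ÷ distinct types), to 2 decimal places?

2.45

N = 27 tokens, V = 11 types.
Mean frequency = N / V = 27 / 11 = 2.45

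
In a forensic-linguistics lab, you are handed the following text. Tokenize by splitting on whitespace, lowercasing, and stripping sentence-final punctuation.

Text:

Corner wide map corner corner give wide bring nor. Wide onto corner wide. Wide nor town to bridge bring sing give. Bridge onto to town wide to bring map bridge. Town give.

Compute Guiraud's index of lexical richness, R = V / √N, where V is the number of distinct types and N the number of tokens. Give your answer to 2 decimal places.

1.94

N = 32, V = 11.
√N = 5.656854
R = 11 / 5.656854 = 1.94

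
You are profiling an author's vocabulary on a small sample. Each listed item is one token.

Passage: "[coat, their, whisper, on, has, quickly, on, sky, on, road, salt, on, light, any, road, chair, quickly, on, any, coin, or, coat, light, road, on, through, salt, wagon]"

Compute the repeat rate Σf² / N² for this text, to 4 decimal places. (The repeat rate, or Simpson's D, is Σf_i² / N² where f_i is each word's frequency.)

Frequencies: on:6, road:3, coat:2, quickly:2, salt:2, light:2, any:2, their:1, whisper:1, has:1, sky:1, chair:1, coin:1, or:1, through:1, wagon:1
Σf² = 74; N² = 784
Repeat rate = 74 / 784 = 0.0944

0.0944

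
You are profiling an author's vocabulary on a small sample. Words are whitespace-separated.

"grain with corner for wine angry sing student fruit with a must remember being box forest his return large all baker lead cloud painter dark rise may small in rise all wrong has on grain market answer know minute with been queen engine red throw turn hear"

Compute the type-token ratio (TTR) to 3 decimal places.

0.894

N = 47 tokens, V = 42 types.
TTR = V / N = 42 / 47 = 0.894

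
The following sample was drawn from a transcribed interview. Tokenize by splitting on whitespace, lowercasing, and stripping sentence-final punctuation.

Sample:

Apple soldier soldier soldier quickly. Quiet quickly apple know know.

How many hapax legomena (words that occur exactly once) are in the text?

Frequencies: soldier:3, apple:2, quickly:2, know:2, quiet:1
Hapax (freq=1): quiet

1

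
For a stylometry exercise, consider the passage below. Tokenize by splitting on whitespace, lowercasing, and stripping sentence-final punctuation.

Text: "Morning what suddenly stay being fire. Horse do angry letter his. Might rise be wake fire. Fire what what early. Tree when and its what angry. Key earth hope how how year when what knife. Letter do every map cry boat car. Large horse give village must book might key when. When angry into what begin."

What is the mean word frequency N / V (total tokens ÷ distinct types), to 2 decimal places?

N = 56 tokens, V = 38 types.
Mean frequency = N / V = 56 / 38 = 1.47

1.47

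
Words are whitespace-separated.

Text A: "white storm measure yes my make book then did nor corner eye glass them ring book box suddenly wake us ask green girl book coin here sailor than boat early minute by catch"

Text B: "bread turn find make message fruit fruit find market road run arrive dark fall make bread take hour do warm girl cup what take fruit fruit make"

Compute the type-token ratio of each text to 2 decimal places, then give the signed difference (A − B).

TTR(A) = 31/33 = 0.94
TTR(B) = 19/27 = 0.70
Difference = 0.94 − 0.70 = 0.24

0.24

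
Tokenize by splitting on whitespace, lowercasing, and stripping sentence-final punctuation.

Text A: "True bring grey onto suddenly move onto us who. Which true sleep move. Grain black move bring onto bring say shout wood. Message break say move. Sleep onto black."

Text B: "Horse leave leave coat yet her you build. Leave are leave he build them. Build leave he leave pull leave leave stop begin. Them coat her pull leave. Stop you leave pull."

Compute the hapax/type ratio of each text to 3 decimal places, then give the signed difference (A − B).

A: hapax=10, V=17, ratio=0.588
B: hapax=4, V=13, ratio=0.308
Difference = 0.588 − 0.308 = 0.280

0.280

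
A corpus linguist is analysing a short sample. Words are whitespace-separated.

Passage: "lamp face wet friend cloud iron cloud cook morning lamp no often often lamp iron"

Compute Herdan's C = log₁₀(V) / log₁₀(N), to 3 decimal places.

N = 15, V = 10.
log₁₀(V) = 1.000000, log₁₀(N) = 1.176091
C = 1.000000 / 1.176091 = 0.850

0.850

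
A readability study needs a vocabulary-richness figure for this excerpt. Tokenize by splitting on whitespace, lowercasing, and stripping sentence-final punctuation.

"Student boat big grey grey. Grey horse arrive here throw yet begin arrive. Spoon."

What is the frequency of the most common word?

3

Frequencies: grey:3, arrive:2, student:1, boat:1, big:1, horse:1, here:1, throw:1, yet:1, begin:1, spoon:1
Most common: 'grey' with frequency 3.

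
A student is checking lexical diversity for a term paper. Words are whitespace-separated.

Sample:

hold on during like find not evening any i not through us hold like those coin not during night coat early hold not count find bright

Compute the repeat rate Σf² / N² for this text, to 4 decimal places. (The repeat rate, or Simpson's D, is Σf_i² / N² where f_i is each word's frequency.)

Frequencies: not:4, hold:3, during:2, like:2, find:2, on:1, evening:1, any:1, i:1, through:1, us:1, those:1, coin:1, night:1, coat:1, early:1, count:1, bright:1
Σf² = 50; N² = 676
Repeat rate = 50 / 676 = 0.0740

0.0740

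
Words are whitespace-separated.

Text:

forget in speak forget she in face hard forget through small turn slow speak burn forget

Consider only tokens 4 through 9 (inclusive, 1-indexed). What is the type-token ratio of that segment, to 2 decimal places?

0.83

Segment tokens 4–9: forget, she, in, face, hard, forget
Segment N = 6, segment V = 5.
TTR = 5 / 6 = 0.83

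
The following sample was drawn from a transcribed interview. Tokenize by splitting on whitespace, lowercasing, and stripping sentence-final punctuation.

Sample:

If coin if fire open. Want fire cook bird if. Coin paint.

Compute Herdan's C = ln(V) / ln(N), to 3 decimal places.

N = 12, V = 8.
ln(V) = 2.079442, ln(N) = 2.484907
C = 2.079442 / 2.484907 = 0.837

0.837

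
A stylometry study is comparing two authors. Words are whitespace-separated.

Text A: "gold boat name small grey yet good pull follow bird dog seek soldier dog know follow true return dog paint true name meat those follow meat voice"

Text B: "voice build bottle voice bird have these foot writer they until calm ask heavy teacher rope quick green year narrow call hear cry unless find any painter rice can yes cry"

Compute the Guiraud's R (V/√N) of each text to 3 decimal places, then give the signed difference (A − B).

-1.360

A: V=20, N=27, R=3.849
B: V=29, N=31, R=5.209
Difference = 3.849 − 5.209 = -1.360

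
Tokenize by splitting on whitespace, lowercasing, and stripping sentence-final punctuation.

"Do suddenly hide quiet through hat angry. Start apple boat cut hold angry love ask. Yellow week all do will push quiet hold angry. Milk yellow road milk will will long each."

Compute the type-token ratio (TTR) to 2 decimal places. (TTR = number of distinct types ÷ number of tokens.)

0.72

N = 32 tokens, V = 23 types.
TTR = V / N = 23 / 32 = 0.72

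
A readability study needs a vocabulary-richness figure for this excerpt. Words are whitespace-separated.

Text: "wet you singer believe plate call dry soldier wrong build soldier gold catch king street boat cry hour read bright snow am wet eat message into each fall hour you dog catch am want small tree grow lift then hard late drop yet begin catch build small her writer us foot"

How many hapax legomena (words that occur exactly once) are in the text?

Frequencies: catch:3, wet:2, you:2, soldier:2, build:2, hour:2, am:2, small:2, singer:1, believe:1, plate:1, call:1, dry:1, wrong:1, gold:1, king:1, street:1, boat:1, cry:1, read:1, … (22 more, each freq 1)
Hapax (freq=1): begin, believe, boat, bright, call, cry, dog, drop, dry, each, eat, fall, foot, gold, grow, hard, her, into, king, late, lift, message, plate, read, singer, snow, street, then, tree, us, want, writer, wrong, yet

34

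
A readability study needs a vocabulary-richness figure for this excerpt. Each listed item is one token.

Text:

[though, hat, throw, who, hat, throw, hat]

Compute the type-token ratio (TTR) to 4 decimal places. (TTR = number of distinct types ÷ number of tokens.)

0.5714

N = 7 tokens, V = 4 types.
TTR = V / N = 4 / 7 = 0.5714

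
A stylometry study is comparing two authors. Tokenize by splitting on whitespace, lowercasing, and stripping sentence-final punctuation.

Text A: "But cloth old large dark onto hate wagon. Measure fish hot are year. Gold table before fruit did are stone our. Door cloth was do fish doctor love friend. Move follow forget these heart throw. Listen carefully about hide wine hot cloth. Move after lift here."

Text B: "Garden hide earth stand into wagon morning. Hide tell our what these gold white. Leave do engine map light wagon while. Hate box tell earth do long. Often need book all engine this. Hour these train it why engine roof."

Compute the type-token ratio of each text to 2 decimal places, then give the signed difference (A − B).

0.07

TTR(A) = 40/46 = 0.87
TTR(B) = 32/40 = 0.80
Difference = 0.87 − 0.80 = 0.07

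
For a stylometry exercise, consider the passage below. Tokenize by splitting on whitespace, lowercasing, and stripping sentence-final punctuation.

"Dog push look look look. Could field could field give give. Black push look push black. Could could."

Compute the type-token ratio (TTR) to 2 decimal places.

0.39

N = 18 tokens, V = 7 types.
TTR = V / N = 7 / 18 = 0.39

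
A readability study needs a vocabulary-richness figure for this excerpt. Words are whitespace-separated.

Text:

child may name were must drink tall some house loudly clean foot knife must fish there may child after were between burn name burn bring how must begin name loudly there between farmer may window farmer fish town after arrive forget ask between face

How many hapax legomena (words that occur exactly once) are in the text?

Frequencies: may:3, name:3, must:3, between:3, child:2, were:2, loudly:2, fish:2, there:2, after:2, burn:2, farmer:2, drink:1, tall:1, some:1, house:1, clean:1, foot:1, knife:1, bring:1, … (8 more, each freq 1)
Hapax (freq=1): arrive, ask, begin, bring, clean, drink, face, foot, forget, house, how, knife, some, tall, town, window

16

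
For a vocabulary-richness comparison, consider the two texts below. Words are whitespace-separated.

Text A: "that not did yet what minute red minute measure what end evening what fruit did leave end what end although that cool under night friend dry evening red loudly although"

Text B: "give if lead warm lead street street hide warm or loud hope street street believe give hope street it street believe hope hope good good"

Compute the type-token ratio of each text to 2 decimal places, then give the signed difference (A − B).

0.15

TTR(A) = 19/30 = 0.63
TTR(B) = 12/25 = 0.48
Difference = 0.63 − 0.48 = 0.15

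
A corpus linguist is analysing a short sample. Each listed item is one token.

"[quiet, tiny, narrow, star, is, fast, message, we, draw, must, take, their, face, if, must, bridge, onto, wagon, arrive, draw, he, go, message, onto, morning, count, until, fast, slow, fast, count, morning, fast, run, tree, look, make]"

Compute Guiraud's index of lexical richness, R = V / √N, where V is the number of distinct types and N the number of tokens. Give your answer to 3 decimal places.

4.603

N = 37, V = 28.
√N = 6.082763
R = 28 / 6.082763 = 4.603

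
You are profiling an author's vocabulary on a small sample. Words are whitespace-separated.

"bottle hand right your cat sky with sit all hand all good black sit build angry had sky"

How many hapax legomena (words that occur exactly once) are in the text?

Frequencies: hand:2, sky:2, sit:2, all:2, bottle:1, right:1, your:1, cat:1, with:1, good:1, black:1, build:1, angry:1, had:1
Hapax (freq=1): angry, black, bottle, build, cat, good, had, right, with, your

10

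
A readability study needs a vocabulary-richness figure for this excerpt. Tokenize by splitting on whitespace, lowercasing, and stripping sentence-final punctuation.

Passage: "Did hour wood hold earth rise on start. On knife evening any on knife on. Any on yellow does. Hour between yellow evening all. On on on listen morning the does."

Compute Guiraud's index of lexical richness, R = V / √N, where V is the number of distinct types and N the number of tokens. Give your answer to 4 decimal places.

3.2329

N = 31, V = 18.
√N = 5.567764
R = 18 / 5.567764 = 3.2329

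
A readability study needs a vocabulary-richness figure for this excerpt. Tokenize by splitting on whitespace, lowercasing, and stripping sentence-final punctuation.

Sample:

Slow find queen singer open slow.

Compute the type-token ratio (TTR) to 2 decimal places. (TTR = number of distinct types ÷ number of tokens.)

N = 6 tokens, V = 5 types.
TTR = V / N = 5 / 6 = 0.83

0.83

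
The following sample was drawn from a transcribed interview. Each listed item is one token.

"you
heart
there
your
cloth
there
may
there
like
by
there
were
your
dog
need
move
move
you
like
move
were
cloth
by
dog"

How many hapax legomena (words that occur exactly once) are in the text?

3

Frequencies: there:4, move:3, you:2, your:2, cloth:2, like:2, by:2, were:2, dog:2, heart:1, may:1, need:1
Hapax (freq=1): heart, may, need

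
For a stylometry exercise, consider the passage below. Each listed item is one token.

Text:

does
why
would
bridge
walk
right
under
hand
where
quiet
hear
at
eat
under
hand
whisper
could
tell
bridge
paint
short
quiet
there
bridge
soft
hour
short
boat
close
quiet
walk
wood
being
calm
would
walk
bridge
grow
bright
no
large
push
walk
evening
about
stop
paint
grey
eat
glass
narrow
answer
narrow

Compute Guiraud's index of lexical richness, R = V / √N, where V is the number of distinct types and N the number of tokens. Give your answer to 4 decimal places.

5.2197

N = 53, V = 38.
√N = 7.280110
R = 38 / 7.280110 = 5.2197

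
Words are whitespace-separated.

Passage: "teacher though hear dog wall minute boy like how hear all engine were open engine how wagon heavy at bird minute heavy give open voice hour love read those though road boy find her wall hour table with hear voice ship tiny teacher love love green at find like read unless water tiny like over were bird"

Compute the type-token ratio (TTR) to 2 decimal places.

0.60

N = 57 tokens, V = 34 types.
TTR = V / N = 34 / 57 = 0.60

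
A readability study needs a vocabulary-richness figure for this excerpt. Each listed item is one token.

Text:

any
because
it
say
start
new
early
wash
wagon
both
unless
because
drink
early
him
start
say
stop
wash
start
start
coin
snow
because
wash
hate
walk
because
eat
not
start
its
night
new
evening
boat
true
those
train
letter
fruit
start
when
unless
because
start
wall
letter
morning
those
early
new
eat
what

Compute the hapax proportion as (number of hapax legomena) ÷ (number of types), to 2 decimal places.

0.70

Frequencies: start:7, because:5, new:3, early:3, wash:3, say:2, unless:2, eat:2, those:2, letter:2, any:1, it:1, wagon:1, both:1, drink:1, him:1, stop:1, coin:1, snow:1, hate:1, … (13 more, each freq 1)
Hapax count = 23; type count = 33.
Ratio = 23 / 33 = 0.70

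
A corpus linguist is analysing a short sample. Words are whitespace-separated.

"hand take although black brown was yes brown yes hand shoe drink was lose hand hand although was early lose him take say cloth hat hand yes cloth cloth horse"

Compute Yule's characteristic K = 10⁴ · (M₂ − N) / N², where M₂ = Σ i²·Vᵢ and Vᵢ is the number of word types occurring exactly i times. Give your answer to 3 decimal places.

Frequencies: hand:5, was:3, yes:3, cloth:3, take:2, although:2, brown:2, lose:2, black:1, shoe:1, drink:1, early:1, him:1, say:1, hat:1, horse:1
N = 30. Frequency spectrum: V_1=8, V_2=4, V_3=3, V_5=1
M₂ = 1²·8 + 2²·4 + 3²·3 + 5²·1 = 76
K = 10000 × (76 − 30) / 30² = 511.111

511.111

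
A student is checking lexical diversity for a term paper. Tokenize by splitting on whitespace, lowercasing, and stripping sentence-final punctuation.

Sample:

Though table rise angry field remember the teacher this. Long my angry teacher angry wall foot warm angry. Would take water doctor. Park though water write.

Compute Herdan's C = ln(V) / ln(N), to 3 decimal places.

N = 26, V = 20.
ln(V) = 2.995732, ln(N) = 3.258097
C = 2.995732 / 3.258097 = 0.919

0.919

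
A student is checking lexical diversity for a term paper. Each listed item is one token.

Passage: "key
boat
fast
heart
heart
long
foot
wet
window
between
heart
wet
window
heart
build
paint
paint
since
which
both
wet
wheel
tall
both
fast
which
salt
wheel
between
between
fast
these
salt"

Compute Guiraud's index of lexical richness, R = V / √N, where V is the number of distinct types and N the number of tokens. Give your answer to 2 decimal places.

N = 33, V = 18.
√N = 5.744563
R = 18 / 5.744563 = 3.13

3.13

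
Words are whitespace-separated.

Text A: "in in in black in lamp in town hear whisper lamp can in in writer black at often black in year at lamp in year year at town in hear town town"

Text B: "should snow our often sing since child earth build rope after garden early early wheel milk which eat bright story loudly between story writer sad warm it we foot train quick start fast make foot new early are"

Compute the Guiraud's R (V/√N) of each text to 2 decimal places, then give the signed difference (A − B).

A: V=11, N=32, R=1.94
B: V=34, N=38, R=5.52
Difference = 1.94 − 5.52 = -3.58

-3.58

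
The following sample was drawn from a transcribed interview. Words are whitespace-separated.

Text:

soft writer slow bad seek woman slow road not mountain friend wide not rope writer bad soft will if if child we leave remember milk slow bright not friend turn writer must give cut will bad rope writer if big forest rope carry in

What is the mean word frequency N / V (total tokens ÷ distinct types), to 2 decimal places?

N = 44 tokens, V = 28 types.
Mean frequency = N / V = 44 / 28 = 1.57

1.57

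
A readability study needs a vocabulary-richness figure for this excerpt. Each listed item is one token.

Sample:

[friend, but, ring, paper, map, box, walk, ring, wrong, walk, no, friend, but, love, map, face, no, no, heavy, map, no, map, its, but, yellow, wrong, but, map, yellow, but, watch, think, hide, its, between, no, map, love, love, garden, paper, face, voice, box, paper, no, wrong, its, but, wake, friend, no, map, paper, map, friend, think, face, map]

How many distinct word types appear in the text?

21

Distinct types: {between, box, but, face, friend, garden, heavy, hide, its, love, map, no, paper, ring, think, voice, wake, walk, watch, wrong, yellow}
V = 21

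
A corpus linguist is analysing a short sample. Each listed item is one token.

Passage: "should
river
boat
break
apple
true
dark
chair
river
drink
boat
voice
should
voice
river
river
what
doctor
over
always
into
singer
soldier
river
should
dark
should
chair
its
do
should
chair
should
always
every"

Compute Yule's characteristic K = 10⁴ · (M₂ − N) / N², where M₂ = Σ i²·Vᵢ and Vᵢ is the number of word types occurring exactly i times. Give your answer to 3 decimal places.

Frequencies: should:6, river:5, chair:3, boat:2, dark:2, voice:2, always:2, break:1, apple:1, true:1, drink:1, what:1, doctor:1, over:1, into:1, singer:1, soldier:1, its:1, do:1, every:1
N = 35. Frequency spectrum: V_1=13, V_2=4, V_3=1, V_5=1, V_6=1
M₂ = 1²·13 + 2²·4 + 3²·1 + 5²·1 + 6²·1 = 99
K = 10000 × (99 − 35) / 35² = 522.449

522.449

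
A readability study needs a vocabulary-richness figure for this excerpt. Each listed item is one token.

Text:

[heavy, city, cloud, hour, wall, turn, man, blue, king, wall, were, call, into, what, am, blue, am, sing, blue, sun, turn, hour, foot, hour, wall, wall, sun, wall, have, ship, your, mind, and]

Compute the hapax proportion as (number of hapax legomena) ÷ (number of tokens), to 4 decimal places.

Frequencies: wall:5, hour:3, blue:3, turn:2, am:2, sun:2, heavy:1, city:1, cloud:1, man:1, king:1, were:1, call:1, into:1, what:1, sing:1, foot:1, have:1, ship:1, your:1, … (2 more, each freq 1)
Hapax count = 16; token count = 33.
Ratio = 16 / 33 = 0.4848

0.4848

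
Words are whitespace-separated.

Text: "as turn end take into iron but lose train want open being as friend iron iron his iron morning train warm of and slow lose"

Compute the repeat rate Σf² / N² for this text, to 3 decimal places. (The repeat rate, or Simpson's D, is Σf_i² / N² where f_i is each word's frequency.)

0.069

Frequencies: iron:4, as:2, lose:2, train:2, turn:1, end:1, take:1, into:1, but:1, want:1, open:1, being:1, friend:1, his:1, morning:1, warm:1, of:1, and:1, slow:1
Σf² = 43; N² = 625
Repeat rate = 43 / 625 = 0.069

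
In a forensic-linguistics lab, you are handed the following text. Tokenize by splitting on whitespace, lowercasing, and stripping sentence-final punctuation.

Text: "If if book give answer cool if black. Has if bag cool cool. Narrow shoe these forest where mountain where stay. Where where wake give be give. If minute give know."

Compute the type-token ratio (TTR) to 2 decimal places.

0.61

N = 31 tokens, V = 19 types.
TTR = V / N = 19 / 31 = 0.61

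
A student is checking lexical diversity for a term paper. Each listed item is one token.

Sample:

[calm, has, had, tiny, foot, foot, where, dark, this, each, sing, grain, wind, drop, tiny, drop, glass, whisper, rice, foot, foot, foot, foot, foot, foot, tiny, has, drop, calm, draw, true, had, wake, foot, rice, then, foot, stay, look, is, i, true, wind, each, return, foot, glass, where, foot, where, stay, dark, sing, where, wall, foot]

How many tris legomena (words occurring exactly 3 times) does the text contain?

Frequencies: foot:13, where:4, tiny:3, drop:3, calm:2, has:2, had:2, dark:2, each:2, sing:2, wind:2, glass:2, rice:2, true:2, stay:2, this:1, grain:1, whisper:1, draw:1, wake:1, … (6 more, each freq 1)
Words with frequency 3: drop, tiny

2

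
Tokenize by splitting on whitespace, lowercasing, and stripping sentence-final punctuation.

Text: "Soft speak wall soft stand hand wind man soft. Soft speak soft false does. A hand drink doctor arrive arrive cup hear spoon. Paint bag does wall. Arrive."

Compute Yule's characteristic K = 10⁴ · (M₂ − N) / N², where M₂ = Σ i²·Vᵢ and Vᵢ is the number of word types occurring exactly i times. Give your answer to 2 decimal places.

Frequencies: soft:5, arrive:3, speak:2, wall:2, hand:2, does:2, stand:1, wind:1, man:1, false:1, a:1, drink:1, doctor:1, cup:1, hear:1, spoon:1, paint:1, bag:1
N = 28. Frequency spectrum: V_1=12, V_2=4, V_3=1, V_5=1
M₂ = 1²·12 + 2²·4 + 3²·1 + 5²·1 = 62
K = 10000 × (62 − 28) / 28² = 433.67

433.67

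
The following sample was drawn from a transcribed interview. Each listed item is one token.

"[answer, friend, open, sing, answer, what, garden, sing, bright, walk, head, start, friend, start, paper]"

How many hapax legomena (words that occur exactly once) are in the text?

Frequencies: answer:2, friend:2, sing:2, start:2, open:1, what:1, garden:1, bright:1, walk:1, head:1, paper:1
Hapax (freq=1): bright, garden, head, open, paper, walk, what

7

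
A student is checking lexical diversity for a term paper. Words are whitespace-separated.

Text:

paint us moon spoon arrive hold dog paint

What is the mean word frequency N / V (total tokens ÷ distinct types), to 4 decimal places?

N = 8 tokens, V = 7 types.
Mean frequency = N / V = 8 / 7 = 1.1429

1.1429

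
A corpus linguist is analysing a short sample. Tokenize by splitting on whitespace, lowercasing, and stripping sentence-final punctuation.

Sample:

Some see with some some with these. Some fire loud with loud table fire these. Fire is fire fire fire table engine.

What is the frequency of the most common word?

6

Frequencies: fire:6, some:4, with:3, these:2, loud:2, table:2, see:1, is:1, engine:1
Most common: 'fire' with frequency 6.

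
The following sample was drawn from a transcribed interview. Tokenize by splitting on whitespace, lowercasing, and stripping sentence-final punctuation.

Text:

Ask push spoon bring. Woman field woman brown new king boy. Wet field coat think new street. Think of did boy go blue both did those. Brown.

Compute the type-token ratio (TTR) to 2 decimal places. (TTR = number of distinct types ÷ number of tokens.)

0.74

N = 27 tokens, V = 20 types.
TTR = V / N = 20 / 27 = 0.74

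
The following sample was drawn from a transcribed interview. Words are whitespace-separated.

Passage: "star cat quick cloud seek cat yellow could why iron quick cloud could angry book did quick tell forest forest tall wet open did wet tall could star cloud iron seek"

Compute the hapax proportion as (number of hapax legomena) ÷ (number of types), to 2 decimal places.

Frequencies: quick:3, cloud:3, could:3, star:2, cat:2, seek:2, iron:2, did:2, forest:2, tall:2, wet:2, yellow:1, why:1, angry:1, book:1, tell:1, open:1
Hapax count = 6; type count = 17.
Ratio = 6 / 17 = 0.35

0.35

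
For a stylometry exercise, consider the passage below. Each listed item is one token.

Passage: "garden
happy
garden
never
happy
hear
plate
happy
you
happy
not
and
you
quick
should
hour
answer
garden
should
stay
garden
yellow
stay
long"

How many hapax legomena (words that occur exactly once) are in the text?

Frequencies: garden:4, happy:4, you:2, should:2, stay:2, never:1, hear:1, plate:1, not:1, and:1, quick:1, hour:1, answer:1, yellow:1, long:1
Hapax (freq=1): and, answer, hear, hour, long, never, not, plate, quick, yellow

10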